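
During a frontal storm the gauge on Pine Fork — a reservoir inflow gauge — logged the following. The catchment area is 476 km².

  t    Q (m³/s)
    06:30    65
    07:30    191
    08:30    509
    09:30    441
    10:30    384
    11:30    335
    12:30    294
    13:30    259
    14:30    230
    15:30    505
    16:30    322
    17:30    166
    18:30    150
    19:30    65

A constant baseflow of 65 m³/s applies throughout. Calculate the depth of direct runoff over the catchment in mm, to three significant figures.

d ≈ 22.7 mm

Direct runoff: 0.0, 126.0, 444.0, 376.0, 319.0, 270.0, 229.0, 194.0, 165.0, 440.0, 257.0, 101.0, 85.0, 0.0 m³/s; ΣQ_DR = 3006 m³/s.
V = ΣQ_DR · Δt = 3006 × 3600 s = 1.082 × 10^7 m³.
Over A = 476 km², depth = V / A = 22.7 mm.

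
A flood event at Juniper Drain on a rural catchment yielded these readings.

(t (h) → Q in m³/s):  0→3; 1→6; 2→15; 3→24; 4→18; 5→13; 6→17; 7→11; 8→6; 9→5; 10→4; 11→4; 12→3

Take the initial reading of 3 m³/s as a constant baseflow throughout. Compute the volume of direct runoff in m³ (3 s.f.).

V ≈ 3.24 × 10^5 m³

Direct-runoff ordinates (Q − Q_b): 0.0, 3.0, 12.0, 21.0, 15.0, 10.0, 14.0, 8.0, 3.0, 2.0, 1.0, 1.0, 0.0 m³/s.
ΣQ_DR = 90.00 m³/s.
With Δt = 1 h = 3600 s, V = ΣQ_DR · Δt = 90.00 × 3600 = 3.24 × 10^5 m³.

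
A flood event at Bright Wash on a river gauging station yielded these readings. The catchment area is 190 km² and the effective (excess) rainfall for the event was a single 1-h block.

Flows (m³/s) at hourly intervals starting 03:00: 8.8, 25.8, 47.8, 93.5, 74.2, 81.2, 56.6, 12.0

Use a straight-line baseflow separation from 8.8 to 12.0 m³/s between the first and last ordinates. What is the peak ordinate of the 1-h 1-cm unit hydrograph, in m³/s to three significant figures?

U_p ≈ 139 m³/s

Direct runoff: 0.00, 16.54, 38.09, 83.33, 63.57, 70.11, 45.06, 0.00 m³/s; ΣQ_DR = 316.7 m³/s, peak = 83.33 m³/s.
Runoff depth d = ΣQ_DR·Δt / A = 316.7 × 3600 / (190 km²) = 6.001 mm.
The 1-cm UH is the DRH scaled by (10 mm)/d, so U_p = 83.33 × 10/6.001 = 139 m³/s.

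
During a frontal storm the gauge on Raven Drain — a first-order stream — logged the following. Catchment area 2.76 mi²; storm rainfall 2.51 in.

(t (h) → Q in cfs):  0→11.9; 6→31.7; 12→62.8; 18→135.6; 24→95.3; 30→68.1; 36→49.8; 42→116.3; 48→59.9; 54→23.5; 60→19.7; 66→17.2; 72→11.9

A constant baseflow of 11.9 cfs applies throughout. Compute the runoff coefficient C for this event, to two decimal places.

ΣQ_DR = 549.0 cfs; V = ΣQ_DR·Δt = 1.186 × 10^7 ft³.
Runoff depth d = V / A = 1.849 in.
C = d / P = 1.849 / 2.51 = 0.74.

C ≈ 0.74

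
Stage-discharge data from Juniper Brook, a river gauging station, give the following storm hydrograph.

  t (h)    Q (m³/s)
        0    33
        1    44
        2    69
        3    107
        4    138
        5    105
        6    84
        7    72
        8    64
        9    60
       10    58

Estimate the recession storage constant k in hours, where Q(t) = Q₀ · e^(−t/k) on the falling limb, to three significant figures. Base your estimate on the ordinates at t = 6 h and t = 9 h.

k ≈ 8.92 h

On the falling limb, Q drops from 84 to 60 m³/s between t = 6 h and t = 9 h (Δt = 3 h).
k = −Δt / ln(Q₂/Q₁) = −3 / ln(60/84) = 8.92 h.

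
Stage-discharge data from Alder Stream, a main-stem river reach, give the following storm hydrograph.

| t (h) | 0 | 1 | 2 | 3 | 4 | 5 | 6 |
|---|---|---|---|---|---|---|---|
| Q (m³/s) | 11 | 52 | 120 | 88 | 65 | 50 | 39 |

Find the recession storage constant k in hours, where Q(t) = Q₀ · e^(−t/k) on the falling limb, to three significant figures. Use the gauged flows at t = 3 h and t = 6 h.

On the falling limb, Q drops from 88 to 39 m³/s between t = 3 h and t = 6 h (Δt = 3 h).
k = −Δt / ln(Q₂/Q₁) = −3 / ln(39/88) = 3.69 h.

k ≈ 3.69 h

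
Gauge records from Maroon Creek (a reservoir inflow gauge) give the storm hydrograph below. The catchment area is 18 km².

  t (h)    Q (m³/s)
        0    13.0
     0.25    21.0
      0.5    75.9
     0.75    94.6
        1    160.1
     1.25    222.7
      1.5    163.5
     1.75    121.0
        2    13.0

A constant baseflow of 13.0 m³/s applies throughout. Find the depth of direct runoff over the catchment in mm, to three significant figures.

Direct runoff: 0.0, 8.0, 62.9, 81.6, 147.1, 209.7, 150.5, 108.0, 0.0 m³/s; ΣQ_DR = 767.8 m³/s.
V = ΣQ_DR · Δt = 767.8 × 900 s = 6.910 × 10^5 m³.
Over A = 18 km², depth = V / A = 38.4 mm.

d ≈ 38.4 mm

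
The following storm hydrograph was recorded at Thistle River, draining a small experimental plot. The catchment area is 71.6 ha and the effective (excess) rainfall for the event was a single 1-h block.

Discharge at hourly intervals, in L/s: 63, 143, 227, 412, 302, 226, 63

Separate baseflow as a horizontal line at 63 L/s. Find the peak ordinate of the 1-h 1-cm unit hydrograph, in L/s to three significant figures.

Direct runoff: 0.0, 80.0, 164.0, 349.0, 239.0, 163.0, 0.0 L/s; ΣQ_DR = 995.0 L/s, peak = 349.0 L/s.
Runoff depth d = ΣQ_DR·Δt / A = 995.0 × 3600 / (71.6 ha) = 5.003 mm.
The 1-cm UH is the DRH scaled by (10 mm)/d, so U_p = 349.0 × 10/5.003 = 698 L/s.

U_p ≈ 698 L/s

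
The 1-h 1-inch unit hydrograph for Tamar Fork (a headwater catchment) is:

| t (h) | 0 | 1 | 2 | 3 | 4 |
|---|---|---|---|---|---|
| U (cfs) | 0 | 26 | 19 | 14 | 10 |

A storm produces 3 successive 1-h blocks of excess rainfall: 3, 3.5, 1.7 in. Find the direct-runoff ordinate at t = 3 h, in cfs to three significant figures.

Q ≈ 153 cfs

By discrete convolution, Q_j = Σ (P_i / 1 in) · U_{j−i}.
At t = 3 h (j=3): Q = (3/1)·14 + (3.5/1)·19 + (1.7/1)·26 = 153 cfs.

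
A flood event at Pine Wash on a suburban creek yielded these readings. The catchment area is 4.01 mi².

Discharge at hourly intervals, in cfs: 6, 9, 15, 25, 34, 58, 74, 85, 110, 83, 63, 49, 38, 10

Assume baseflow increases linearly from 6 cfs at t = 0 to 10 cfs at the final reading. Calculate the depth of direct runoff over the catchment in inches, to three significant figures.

Direct runoff: 0.00, 2.69, 8.38, 18.08, 26.77, 50.46, 66.15, 76.85, 101.54, 74.23, 53.92, 39.62, 28.31, 0.00 cfs; ΣQ_DR = 547.0 cfs.
V = ΣQ_DR · Δt = 547.0 × 3600 s = 1.969 × 10^6 ft³.
Over A = 4.01 mi², depth = V / A = 0.211 in.

d ≈ 0.211 in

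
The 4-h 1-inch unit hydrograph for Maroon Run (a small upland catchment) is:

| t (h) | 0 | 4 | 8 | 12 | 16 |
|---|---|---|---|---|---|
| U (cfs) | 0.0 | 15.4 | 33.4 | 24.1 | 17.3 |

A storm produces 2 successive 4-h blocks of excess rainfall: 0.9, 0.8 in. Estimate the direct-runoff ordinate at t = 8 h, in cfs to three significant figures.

By discrete convolution, Q_j = Σ (P_i / 1 in) · U_{j−i}.
At t = 8 h (j=2): Q = (0.9/1)·33.4 + (0.8/1)·15.4 = 42.4 cfs.

Q ≈ 42.4 cfs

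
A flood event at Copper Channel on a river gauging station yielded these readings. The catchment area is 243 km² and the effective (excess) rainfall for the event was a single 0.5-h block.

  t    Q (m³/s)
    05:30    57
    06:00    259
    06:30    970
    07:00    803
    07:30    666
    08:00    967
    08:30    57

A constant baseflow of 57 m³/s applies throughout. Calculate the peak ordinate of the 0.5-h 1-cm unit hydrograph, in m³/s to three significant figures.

U_p ≈ 365 m³/s

Direct runoff: 0.0, 202.0, 913.0, 746.0, 609.0, 910.0, 0.0 m³/s; ΣQ_DR = 3380 m³/s, peak = 913.0 m³/s.
Runoff depth d = ΣQ_DR·Δt / A = 3380 × 1800 / (243 km²) = 25.04 mm.
The 1-cm UH is the DRH scaled by (10 mm)/d, so U_p = 913.0 × 10/25.04 = 365 m³/s.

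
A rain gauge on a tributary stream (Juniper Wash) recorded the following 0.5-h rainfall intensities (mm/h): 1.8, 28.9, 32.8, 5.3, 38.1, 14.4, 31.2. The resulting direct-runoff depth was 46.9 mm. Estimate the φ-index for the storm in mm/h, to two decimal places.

Only the 5 blocks with intensity above φ contribute runoff: 28.9, 32.8, 38.1, 14.4, 31.2 mm/h.
Σ(I−φ)·Δt = d  ⇒  (28.9+32.8+38.1+14.4+31.2 − 5φ)·0.5 = 46.9
φ = (145.4 − 46.9/0.5) / 5 = 10.32 mm/h.

φ ≈ 10.32 mm/h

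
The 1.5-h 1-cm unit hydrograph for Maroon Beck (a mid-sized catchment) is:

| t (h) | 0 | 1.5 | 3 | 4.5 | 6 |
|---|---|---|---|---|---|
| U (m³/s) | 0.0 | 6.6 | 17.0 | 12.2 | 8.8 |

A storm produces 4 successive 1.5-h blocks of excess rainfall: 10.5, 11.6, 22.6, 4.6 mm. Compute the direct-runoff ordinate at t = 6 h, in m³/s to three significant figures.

Q ≈ 64.8 m³/s

By discrete convolution, Q_j = Σ (P_i / 10 mm) · U_{j−i}.
At t = 6 h (j=4): Q = (10.5/10)·8.8 + (11.6/10)·12.2 + (22.6/10)·17.0 + (4.6/10)·6.6 = 64.8 m³/s.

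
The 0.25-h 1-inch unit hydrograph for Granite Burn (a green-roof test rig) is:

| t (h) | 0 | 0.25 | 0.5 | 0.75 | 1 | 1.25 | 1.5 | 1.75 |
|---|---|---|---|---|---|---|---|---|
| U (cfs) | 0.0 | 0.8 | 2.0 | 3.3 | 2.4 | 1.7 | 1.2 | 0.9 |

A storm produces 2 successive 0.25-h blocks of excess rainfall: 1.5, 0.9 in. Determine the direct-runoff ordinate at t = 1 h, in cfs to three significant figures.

By discrete convolution, Q_j = Σ (P_i / 1 in) · U_{j−i}.
At t = 1 h (j=4): Q = (1.5/1)·2.4 + (0.9/1)·3.3 = 6.57 cfs.

Q ≈ 6.57 cfs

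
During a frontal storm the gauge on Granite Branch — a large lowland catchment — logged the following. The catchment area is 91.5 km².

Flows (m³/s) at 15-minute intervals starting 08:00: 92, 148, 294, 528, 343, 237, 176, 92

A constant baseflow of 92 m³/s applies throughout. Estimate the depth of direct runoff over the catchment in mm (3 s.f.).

Direct runoff: 0.0, 56.0, 202.0, 436.0, 251.0, 145.0, 84.0, 0.0 m³/s; ΣQ_DR = 1174 m³/s.
V = ΣQ_DR · Δt = 1174 × 900 s = 1.057 × 10^6 m³.
Over A = 91.5 km², depth = V / A = 11.5 mm.

d ≈ 11.5 mm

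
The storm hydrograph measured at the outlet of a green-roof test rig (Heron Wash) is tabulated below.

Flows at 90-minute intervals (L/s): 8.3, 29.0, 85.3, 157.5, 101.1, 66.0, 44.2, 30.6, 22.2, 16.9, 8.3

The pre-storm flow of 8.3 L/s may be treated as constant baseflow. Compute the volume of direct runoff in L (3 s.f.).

Direct-runoff ordinates (Q − Q_b): 0.0, 20.7, 77.0, 149.2, 92.8, 57.7, 35.9, 22.3, 13.9, 8.6, 0.0 L/s.
ΣQ_DR = 478.1 L/s.
With Δt = 1.5 h = 5400 s, V = ΣQ_DR · Δt = 478.1 × 5400 = 2.58 × 10^6 L.

V ≈ 2.58 × 10^6 L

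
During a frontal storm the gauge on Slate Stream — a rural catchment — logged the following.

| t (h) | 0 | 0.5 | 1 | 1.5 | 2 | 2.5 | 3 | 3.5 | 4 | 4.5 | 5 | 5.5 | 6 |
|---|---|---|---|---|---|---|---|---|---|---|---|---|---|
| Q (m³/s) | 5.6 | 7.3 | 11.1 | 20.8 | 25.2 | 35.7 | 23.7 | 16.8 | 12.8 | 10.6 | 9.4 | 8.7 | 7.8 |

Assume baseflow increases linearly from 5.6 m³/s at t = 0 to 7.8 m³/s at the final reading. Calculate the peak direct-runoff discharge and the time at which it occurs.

Subtracting baseflow gives direct-runoff ordinates: 0.00, 1.52, 5.13, 14.65, 18.87, 29.18, 17.00, 9.92, 5.73, 3.35, 1.97, 1.08, 0.00 m³/s.
The maximum is 29.18 m³/s, occurring at the reading for t = 2.5 h.

Q_p = 29.18 m³/s at t = 2.5 h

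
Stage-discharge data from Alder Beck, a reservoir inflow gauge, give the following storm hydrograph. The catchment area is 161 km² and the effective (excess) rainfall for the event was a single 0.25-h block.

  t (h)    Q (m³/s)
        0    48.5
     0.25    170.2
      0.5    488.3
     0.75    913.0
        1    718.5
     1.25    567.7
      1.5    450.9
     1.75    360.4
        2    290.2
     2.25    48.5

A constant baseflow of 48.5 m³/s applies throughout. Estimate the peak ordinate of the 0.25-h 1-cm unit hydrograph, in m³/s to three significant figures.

Direct runoff: 0.0, 121.7, 439.8, 864.5, 670.0, 519.2, 402.4, 311.9, 241.7, 0.0 m³/s; ΣQ_DR = 3571 m³/s, peak = 864.5 m³/s.
Runoff depth d = ΣQ_DR·Δt / A = 3571 × 900 / (161 km²) = 19.96 mm.
The 1-cm UH is the DRH scaled by (10 mm)/d, so U_p = 864.5 × 10/19.96 = 433 m³/s.

U_p ≈ 433 m³/s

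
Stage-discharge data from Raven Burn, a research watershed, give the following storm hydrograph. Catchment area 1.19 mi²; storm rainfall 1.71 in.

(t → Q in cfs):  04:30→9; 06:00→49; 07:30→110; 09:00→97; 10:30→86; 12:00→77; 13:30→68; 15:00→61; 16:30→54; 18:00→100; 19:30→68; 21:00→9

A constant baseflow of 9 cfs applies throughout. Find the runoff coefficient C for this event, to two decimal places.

ΣQ_DR = 680.0 cfs; V = ΣQ_DR·Δt = 3.672 × 10^6 ft³.
Runoff depth d = V / A = 1.328 in.
C = d / P = 1.328 / 1.71 = 0.78.

C ≈ 0.78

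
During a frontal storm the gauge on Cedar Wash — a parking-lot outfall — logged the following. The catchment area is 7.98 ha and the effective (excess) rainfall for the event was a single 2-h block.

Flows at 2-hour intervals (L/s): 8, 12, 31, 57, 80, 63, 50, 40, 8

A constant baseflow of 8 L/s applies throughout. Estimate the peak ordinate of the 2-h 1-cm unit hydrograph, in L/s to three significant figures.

Direct runoff: 0.0, 4.0, 23.0, 49.0, 72.0, 55.0, 42.0, 32.0, 0.0 L/s; ΣQ_DR = 277.0 L/s, peak = 72.0 L/s.
Runoff depth d = ΣQ_DR·Δt / A = 277.0 × 7200 / (7.98 ha) = 24.99 mm.
The 1-cm UH is the DRH scaled by (10 mm)/d, so U_p = 72.0 × 10/24.99 = 28.8 L/s.

U_p ≈ 28.8 L/s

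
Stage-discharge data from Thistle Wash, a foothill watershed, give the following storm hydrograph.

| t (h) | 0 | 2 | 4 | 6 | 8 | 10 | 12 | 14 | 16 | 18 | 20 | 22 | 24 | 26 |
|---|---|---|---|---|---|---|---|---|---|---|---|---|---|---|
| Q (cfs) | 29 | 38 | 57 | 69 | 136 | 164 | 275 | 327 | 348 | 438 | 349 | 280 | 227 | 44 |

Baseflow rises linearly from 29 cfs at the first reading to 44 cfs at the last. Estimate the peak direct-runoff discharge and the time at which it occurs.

Q_p = 398.62 cfs at t = 18 h

Subtracting baseflow gives direct-runoff ordinates: 0.00, 7.85, 25.69, 36.54, 102.38, 129.23, 239.08, 289.92, 309.77, 398.62, 308.46, 238.31, 184.15, 0.00 cfs.
The maximum is 398.62 cfs, occurring at the reading for t = 18 h.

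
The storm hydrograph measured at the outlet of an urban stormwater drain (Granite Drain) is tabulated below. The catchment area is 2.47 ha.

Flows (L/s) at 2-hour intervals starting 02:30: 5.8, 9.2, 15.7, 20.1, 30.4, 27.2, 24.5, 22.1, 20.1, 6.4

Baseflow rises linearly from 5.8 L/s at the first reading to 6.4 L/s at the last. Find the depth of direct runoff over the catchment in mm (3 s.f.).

Direct runoff: 0.00, 3.33, 9.77, 14.10, 24.33, 21.07, 18.30, 15.83, 13.77, 0.00 L/s; ΣQ_DR = 120.5 L/s.
V = ΣQ_DR · Δt = 120.5 × 7200 s = 8.676 × 10^5 L.
Over A = 2.47 ha, depth = V / A = 35.1 mm.

d ≈ 35.1 mm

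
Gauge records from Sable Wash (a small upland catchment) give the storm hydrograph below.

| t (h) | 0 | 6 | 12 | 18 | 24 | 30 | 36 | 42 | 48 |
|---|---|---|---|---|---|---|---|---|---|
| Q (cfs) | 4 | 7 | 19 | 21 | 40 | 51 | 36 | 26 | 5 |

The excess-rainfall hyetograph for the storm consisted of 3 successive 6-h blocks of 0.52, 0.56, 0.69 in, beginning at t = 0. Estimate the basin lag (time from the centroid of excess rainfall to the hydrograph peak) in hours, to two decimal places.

Centroid of excess rainfall: t_c = Σ P_i·t̄_i / ΣP_i = 9.5763 h (block centres at 3, 9, 15 h).
Hydrograph peak occurs at t = 30 h, so basin lag t_L = 30 − 9.5763 = 20.42 h.

t_L ≈ 20.42 h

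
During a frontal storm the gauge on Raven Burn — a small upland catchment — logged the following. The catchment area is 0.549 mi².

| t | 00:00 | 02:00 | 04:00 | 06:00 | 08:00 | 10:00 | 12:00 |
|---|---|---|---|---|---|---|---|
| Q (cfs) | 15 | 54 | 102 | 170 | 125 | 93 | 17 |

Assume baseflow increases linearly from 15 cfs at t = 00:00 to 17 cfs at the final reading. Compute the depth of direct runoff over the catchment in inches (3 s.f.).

Direct runoff: 0.00, 38.67, 86.33, 154.00, 108.67, 76.33, 0.00 cfs; ΣQ_DR = 464.0 cfs.
V = ΣQ_DR · Δt = 464.0 × 7200 s = 3.341 × 10^6 ft³.
Over A = 0.549 mi², depth = V / A = 2.62 in.

d ≈ 2.62 in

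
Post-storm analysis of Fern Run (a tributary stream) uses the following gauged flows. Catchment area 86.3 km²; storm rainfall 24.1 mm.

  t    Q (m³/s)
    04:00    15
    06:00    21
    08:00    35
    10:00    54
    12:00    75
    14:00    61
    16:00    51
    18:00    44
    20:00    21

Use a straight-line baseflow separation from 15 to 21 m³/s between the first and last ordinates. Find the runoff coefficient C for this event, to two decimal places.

C ≈ 0.74

ΣQ_DR = 215.0 m³/s; V = ΣQ_DR·Δt = 1.548 × 10^6 m³.
Runoff depth d = V / A = 17.94 mm.
C = d / P = 17.94 / 24.1 = 0.74.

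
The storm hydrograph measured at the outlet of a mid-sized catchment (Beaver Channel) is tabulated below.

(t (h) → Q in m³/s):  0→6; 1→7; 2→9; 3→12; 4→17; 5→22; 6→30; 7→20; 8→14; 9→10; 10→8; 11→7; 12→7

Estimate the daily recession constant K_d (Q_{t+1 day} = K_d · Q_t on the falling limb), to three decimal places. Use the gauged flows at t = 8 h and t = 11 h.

Between t = 8 h and t = 11 h the flow falls from 14 to 7 m³/s over 3×1 h = 3 h.
Per-interval ratio K = (7/14)^(1/3) = 0.7937; K_d = K^(24/1) = 0.004.

K_d ≈ 0.004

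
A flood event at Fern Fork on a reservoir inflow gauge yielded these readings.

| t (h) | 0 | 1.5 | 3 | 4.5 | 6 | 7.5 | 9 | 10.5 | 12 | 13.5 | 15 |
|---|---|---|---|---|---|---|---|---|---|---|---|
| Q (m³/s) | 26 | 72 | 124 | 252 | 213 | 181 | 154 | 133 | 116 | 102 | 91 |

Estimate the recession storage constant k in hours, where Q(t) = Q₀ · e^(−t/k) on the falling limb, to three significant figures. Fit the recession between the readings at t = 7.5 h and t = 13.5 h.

On the falling limb, Q drops from 181 to 102 m³/s between t = 7.5 h and t = 13.5 h (Δt = 6 h).
k = −Δt / ln(Q₂/Q₁) = −6 / ln(102/181) = 10.5 h.

k ≈ 10.5 h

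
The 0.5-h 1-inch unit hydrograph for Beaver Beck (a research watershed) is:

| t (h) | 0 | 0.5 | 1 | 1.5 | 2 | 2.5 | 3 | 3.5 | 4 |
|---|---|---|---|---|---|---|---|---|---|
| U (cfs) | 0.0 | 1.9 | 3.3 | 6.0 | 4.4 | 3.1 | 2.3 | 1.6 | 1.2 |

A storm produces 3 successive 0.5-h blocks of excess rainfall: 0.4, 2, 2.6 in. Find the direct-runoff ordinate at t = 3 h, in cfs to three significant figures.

Q ≈ 18.6 cfs

By discrete convolution, Q_j = Σ (P_i / 1 in) · U_{j−i}.
At t = 3 h (j=6): Q = (0.4/1)·2.3 + (2/1)·3.1 + (2.6/1)·4.4 = 18.6 cfs.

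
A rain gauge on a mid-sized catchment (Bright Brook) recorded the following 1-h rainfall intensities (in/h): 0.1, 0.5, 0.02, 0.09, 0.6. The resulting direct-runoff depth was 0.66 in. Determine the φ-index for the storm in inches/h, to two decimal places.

φ ≈ 0.22 in/h

Only the 2 blocks with intensity above φ contribute runoff: 0.5, 0.6 in/h.
Σ(I−φ)·Δt = d  ⇒  (0.5+0.6 − 2φ)·1 = 0.66
φ = (1.100 − 0.66/1) / 2 = 0.22 in/h.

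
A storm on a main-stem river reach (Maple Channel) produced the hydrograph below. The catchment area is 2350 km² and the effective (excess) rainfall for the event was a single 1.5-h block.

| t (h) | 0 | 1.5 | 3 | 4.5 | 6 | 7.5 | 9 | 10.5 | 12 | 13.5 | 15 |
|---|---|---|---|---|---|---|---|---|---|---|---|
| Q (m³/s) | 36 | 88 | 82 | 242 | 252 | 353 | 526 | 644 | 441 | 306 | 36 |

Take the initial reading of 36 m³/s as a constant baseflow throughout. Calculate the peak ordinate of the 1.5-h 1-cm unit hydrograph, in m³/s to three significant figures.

U_p ≈ 1010 m³/s

Direct runoff: 0.0, 52.0, 46.0, 206.0, 216.0, 317.0, 490.0, 608.0, 405.0, 270.0, 0.0 m³/s; ΣQ_DR = 2610 m³/s, peak = 608.0 m³/s.
Runoff depth d = ΣQ_DR·Δt / A = 2610 × 5400 / (2350 km²) = 5.997 mm.
The 1-cm UH is the DRH scaled by (10 mm)/d, so U_p = 608.0 × 10/5.997 = 1010 m³/s.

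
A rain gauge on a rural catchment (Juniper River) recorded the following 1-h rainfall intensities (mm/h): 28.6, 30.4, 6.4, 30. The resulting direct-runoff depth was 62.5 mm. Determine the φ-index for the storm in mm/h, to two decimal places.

Only the 3 blocks with intensity above φ contribute runoff: 28.6, 30.4, 30 mm/h.
Σ(I−φ)·Δt = d  ⇒  (28.6+30.4+30 − 3φ)·1 = 62.5
φ = (89.00 − 62.5/1) / 3 = 8.83 mm/h.

φ ≈ 8.83 mm/h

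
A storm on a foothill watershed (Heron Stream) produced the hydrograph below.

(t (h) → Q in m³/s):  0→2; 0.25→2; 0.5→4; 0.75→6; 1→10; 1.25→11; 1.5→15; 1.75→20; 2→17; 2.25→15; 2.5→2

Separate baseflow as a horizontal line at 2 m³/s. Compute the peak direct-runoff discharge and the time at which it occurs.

Subtracting baseflow gives direct-runoff ordinates: 0.0, 0.0, 2.0, 4.0, 8.0, 9.0, 13.0, 18.0, 15.0, 13.0, 0.0 m³/s.
The maximum is 18.0 m³/s, occurring at the reading for t = 1.75 h.

Q_p = 18.0 m³/s at t = 1.75 h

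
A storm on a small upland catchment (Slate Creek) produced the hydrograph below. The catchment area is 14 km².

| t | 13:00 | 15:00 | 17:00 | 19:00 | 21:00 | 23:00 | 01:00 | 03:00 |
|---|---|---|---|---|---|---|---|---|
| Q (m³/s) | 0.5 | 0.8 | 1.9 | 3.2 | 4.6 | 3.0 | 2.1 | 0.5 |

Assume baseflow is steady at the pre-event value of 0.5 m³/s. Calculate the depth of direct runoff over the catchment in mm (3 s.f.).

d ≈ 6.48 mm

Direct runoff: 0.0, 0.3, 1.4, 2.7, 4.1, 2.5, 1.6, 0.0 m³/s; ΣQ_DR = 12.60 m³/s.
V = ΣQ_DR · Δt = 12.60 × 7200 s = 90720 m³.
Over A = 14 km², depth = V / A = 6.48 mm.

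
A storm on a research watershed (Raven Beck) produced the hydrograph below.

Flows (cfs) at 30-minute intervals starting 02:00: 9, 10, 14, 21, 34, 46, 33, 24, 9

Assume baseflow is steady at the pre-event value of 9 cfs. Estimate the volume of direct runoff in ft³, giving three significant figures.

V ≈ 2.14 × 10^5 ft³

Direct-runoff ordinates (Q − Q_b): 0.0, 1.0, 5.0, 12.0, 25.0, 37.0, 24.0, 15.0, 0.0 cfs.
ΣQ_DR = 119.0 cfs.
With Δt = 0.5 h = 1800 s, V = ΣQ_DR · Δt = 119.0 × 1800 = 2.14 × 10^5 ft³.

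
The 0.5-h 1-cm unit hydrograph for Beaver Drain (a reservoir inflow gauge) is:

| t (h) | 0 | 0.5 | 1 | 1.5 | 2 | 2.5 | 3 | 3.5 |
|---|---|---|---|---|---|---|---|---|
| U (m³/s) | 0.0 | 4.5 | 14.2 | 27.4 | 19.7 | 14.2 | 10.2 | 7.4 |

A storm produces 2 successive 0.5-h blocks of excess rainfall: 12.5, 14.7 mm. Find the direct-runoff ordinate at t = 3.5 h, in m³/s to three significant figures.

By discrete convolution, Q_j = Σ (P_i / 10 mm) · U_{j−i}.
At t = 3.5 h (j=7): Q = (12.5/10)·7.4 + (14.7/10)·10.2 = 24.2 m³/s.

Q ≈ 24.2 m³/s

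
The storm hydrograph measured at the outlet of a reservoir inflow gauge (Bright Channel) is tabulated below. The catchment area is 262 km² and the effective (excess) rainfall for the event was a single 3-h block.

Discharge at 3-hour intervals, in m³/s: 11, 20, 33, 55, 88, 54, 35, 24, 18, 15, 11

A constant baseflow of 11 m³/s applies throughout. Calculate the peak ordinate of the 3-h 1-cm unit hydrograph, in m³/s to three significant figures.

Direct runoff: 0.0, 9.0, 22.0, 44.0, 77.0, 43.0, 24.0, 13.0, 7.0, 4.0, 0.0 m³/s; ΣQ_DR = 243.0 m³/s, peak = 77.0 m³/s.
Runoff depth d = ΣQ_DR·Δt / A = 243.0 × 10800 / (262 km²) = 10.02 mm.
The 1-cm UH is the DRH scaled by (10 mm)/d, so U_p = 77.0 × 10/10.02 = 76.9 m³/s.

U_p ≈ 76.9 m³/s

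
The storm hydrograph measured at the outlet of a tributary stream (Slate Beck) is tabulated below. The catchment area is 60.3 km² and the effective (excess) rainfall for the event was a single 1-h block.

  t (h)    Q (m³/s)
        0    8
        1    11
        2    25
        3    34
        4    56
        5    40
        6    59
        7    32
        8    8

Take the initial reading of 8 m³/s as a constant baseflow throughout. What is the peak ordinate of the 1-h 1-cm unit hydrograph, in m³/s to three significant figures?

U_p ≈ 42.5 m³/s

Direct runoff: 0.0, 3.0, 17.0, 26.0, 48.0, 32.0, 51.0, 24.0, 0.0 m³/s; ΣQ_DR = 201.0 m³/s, peak = 51.0 m³/s.
Runoff depth d = ΣQ_DR·Δt / A = 201.0 × 3600 / (60.3 km²) = 12.00 mm.
The 1-cm UH is the DRH scaled by (10 mm)/d, so U_p = 51.0 × 10/12.00 = 42.5 m³/s.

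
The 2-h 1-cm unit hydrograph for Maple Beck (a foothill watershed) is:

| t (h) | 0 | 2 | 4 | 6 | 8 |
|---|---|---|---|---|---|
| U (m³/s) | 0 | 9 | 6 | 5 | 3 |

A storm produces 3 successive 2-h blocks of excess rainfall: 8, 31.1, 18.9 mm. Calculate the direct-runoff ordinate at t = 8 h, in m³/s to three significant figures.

By discrete convolution, Q_j = Σ (P_i / 10 mm) · U_{j−i}.
At t = 8 h (j=4): Q = (8/10)·3 + (31.1/10)·5 + (18.9/10)·6 = 29.3 m³/s.

Q ≈ 29.3 m³/s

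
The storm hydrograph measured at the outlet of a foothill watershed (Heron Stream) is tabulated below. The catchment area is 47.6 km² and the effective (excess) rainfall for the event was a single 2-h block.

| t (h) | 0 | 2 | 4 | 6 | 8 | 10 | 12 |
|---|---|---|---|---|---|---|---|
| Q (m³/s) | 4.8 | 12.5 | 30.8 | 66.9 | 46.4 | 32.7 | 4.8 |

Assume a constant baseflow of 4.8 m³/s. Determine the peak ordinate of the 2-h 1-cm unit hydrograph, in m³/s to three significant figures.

U_p ≈ 24.8 m³/s

Direct runoff: 0.0, 7.7, 26.0, 62.1, 41.6, 27.9, 0.0 m³/s; ΣQ_DR = 165.3 m³/s, peak = 62.1 m³/s.
Runoff depth d = ΣQ_DR·Δt / A = 165.3 × 7200 / (47.6 km²) = 25.00 mm.
The 1-cm UH is the DRH scaled by (10 mm)/d, so U_p = 62.1 × 10/25.00 = 24.8 m³/s.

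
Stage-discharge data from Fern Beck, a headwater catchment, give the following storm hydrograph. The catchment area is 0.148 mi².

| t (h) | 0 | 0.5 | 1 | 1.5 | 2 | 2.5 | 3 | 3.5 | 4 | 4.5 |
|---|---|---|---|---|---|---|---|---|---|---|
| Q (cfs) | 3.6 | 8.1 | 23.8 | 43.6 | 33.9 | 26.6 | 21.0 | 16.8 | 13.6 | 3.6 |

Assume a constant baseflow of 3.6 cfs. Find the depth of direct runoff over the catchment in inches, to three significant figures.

Direct runoff: 0.0, 4.5, 20.2, 40.0, 30.3, 23.0, 17.4, 13.2, 10.0, 0.0 cfs; ΣQ_DR = 158.6 cfs.
V = ΣQ_DR · Δt = 158.6 × 1800 s = 2.855 × 10^5 ft³.
Over A = 0.148 mi², depth = V / A = 0.830 in.

d ≈ 0.830 in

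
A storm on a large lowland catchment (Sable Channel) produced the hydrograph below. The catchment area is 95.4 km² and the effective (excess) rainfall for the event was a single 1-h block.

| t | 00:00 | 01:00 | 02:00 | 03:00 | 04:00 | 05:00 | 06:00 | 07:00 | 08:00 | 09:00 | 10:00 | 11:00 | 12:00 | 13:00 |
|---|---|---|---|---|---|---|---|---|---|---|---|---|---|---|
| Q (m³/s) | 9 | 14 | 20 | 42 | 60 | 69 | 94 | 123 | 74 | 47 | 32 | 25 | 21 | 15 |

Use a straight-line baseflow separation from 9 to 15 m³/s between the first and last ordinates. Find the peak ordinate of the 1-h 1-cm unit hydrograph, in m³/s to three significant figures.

U_p ≈ 61.5 m³/s

Direct runoff: 0.00, 4.54, 10.08, 31.62, 49.15, 57.69, 82.23, 110.77, 61.31, 33.85, 18.38, 10.92, 6.46, 0.00 m³/s; ΣQ_DR = 477.0 m³/s, peak = 110.77 m³/s.
Runoff depth d = ΣQ_DR·Δt / A = 477.0 × 3600 / (95.4 km²) = 18.00 mm.
The 1-cm UH is the DRH scaled by (10 mm)/d, so U_p = 110.77 × 10/18.00 = 61.5 m³/s.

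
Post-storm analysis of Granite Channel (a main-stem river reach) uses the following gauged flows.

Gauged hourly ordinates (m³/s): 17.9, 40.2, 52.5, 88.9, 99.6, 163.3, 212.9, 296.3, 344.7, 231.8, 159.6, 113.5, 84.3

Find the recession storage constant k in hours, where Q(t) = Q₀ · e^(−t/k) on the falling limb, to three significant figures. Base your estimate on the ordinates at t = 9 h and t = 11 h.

On the falling limb, Q drops from 231.8 to 113.5 m³/s between t = 9 h and t = 11 h (Δt = 2 h).
k = −Δt / ln(Q₂/Q₁) = −2 / ln(113.5/231.8) = 2.80 h.

k ≈ 2.80 h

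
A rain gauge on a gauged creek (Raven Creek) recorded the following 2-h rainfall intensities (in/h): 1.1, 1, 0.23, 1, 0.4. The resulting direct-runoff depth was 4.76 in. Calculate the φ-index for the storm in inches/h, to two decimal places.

φ ≈ 0.28 in/h

Only the 4 blocks with intensity above φ contribute runoff: 1.1, 1, 1, 0.4 in/h.
Σ(I−φ)·Δt = d  ⇒  (1.1+1+1+0.4 − 4φ)·2 = 4.76
φ = (3.500 − 4.76/2) / 4 = 0.28 in/h.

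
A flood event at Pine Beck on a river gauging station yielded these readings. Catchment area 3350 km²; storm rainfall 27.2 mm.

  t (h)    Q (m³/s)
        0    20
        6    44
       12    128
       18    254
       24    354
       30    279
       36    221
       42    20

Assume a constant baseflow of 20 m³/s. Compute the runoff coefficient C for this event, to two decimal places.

ΣQ_DR = 1160 m³/s; V = ΣQ_DR·Δt = 2.506 × 10^7 m³.
Runoff depth d = V / A = 7.479 mm.
C = d / P = 7.479 / 27.2 = 0.27.

C ≈ 0.27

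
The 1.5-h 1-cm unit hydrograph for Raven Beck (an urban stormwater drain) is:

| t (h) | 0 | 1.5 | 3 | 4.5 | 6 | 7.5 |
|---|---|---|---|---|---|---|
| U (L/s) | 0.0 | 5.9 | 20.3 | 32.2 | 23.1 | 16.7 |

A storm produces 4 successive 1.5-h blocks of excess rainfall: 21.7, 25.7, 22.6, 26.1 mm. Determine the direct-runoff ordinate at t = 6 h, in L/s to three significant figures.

By discrete convolution, Q_j = Σ (P_i / 10 mm) · U_{j−i}.
At t = 6 h (j=4): Q = (21.7/10)·23.1 + (25.7/10)·32.2 + (22.6/10)·20.3 + (26.1/10)·5.9 = 194 L/s.

Q ≈ 194 L/s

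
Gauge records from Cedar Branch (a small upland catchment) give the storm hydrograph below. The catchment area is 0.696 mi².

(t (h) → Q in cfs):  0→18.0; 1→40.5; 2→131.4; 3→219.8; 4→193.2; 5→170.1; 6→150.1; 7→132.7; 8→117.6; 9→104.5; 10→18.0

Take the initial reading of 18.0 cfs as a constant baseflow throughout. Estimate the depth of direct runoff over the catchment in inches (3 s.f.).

d ≈ 2.44 in

Direct runoff: 0.0, 22.5, 113.4, 201.8, 175.2, 152.1, 132.1, 114.7, 99.6, 86.5, 0.0 cfs; ΣQ_DR = 1098 cfs.
V = ΣQ_DR · Δt = 1098 × 3600 s = 3.952 × 10^6 ft³.
Over A = 0.696 mi², depth = V / A = 2.44 in.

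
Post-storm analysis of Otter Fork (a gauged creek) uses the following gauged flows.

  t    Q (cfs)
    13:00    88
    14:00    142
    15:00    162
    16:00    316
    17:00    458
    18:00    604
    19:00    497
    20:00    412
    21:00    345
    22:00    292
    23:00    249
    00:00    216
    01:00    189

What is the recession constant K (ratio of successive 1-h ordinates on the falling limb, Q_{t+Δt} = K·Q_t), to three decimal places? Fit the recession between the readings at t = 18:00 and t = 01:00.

Using the recession-limb readings at t = 18:00 and t = 01:00: Q falls from 604 to 189 cfs over 7 intervals.
K = (Q₂/Q₁)^(1/7) = (189/604)^(1/7) = 0.847.

K ≈ 0.847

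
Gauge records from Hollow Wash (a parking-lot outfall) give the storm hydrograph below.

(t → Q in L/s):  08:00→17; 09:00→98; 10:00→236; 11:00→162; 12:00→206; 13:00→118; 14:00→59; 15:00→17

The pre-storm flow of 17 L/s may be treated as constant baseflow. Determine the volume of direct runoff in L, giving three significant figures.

V ≈ 2.80 × 10^6 L

Direct-runoff ordinates (Q − Q_b): 0.0, 81.0, 219.0, 145.0, 189.0, 101.0, 42.0, 0.0 L/s.
ΣQ_DR = 777.0 L/s.
With Δt = 1 h = 3600 s, V = ΣQ_DR · Δt = 777.0 × 3600 = 2.80 × 10^6 L.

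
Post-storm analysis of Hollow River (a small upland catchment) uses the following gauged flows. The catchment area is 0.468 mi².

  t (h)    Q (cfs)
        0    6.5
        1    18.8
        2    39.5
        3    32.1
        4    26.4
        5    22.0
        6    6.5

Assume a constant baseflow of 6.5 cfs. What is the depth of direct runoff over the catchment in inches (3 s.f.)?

d ≈ 0.352 in

Direct runoff: 0.0, 12.3, 33.0, 25.6, 19.9, 15.5, 0.0 cfs; ΣQ_DR = 106.3 cfs.
V = ΣQ_DR · Δt = 106.3 × 3600 s = 3.827 × 10^5 ft³.
Over A = 0.468 mi², depth = V / A = 0.352 in.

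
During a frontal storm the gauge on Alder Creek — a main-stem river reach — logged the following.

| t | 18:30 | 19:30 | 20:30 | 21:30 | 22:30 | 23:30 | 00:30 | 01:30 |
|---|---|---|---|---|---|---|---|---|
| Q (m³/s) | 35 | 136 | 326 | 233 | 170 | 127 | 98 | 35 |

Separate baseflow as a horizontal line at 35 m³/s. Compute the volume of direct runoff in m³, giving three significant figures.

V ≈ 3.17 × 10^6 m³

Direct-runoff ordinates (Q − Q_b): 0.0, 101.0, 291.0, 198.0, 135.0, 92.0, 63.0, 0.0 m³/s.
ΣQ_DR = 880.0 m³/s.
With Δt = 1 h = 3600 s, V = ΣQ_DR · Δt = 880.0 × 3600 = 3.17 × 10^6 m³.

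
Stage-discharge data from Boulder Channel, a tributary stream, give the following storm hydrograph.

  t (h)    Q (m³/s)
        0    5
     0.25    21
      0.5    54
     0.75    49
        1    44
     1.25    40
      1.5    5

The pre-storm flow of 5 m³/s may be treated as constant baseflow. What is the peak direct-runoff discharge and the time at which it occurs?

Q_p = 49.0 m³/s at t = 0.5 h

Subtracting baseflow gives direct-runoff ordinates: 0.0, 16.0, 49.0, 44.0, 39.0, 35.0, 0.0 m³/s.
The maximum is 49.0 m³/s, occurring at the reading for t = 0.5 h.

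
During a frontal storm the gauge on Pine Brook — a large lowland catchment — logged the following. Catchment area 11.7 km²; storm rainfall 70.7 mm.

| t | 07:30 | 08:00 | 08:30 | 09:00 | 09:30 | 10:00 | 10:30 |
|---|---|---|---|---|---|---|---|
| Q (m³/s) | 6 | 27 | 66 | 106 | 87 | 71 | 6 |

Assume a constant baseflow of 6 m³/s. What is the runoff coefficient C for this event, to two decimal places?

ΣQ_DR = 327.0 m³/s; V = ΣQ_DR·Δt = 5.886 × 10^5 m³.
Runoff depth d = V / A = 50.31 mm.
C = d / P = 50.31 / 70.7 = 0.71.

C ≈ 0.71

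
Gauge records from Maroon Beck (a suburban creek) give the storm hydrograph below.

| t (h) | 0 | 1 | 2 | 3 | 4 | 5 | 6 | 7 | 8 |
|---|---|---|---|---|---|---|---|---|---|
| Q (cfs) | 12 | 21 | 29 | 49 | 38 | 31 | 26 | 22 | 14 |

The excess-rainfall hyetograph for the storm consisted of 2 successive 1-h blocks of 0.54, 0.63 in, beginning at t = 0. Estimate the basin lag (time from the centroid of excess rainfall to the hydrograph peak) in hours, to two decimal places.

Centroid of excess rainfall: t_c = Σ P_i·t̄_i / ΣP_i = 1.0385 h (block centres at 0.5, 1.5 h).
Hydrograph peak occurs at t = 3 h, so basin lag t_L = 3 − 1.0385 = 1.96 h.

t_L ≈ 1.96 h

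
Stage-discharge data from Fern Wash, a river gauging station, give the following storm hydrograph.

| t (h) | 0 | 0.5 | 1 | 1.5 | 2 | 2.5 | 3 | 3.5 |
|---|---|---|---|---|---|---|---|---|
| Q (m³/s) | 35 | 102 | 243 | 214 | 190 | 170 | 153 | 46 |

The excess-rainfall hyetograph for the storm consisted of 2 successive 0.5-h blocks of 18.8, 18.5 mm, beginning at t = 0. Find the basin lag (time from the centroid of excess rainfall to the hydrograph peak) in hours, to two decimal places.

Centroid of excess rainfall: t_c = Σ P_i·t̄_i / ΣP_i = 0.4980 h (block centres at 0.25, 0.75 h).
Hydrograph peak occurs at t = 1 h, so basin lag t_L = 1 − 0.4980 = 0.50 h.

t_L ≈ 0.50 h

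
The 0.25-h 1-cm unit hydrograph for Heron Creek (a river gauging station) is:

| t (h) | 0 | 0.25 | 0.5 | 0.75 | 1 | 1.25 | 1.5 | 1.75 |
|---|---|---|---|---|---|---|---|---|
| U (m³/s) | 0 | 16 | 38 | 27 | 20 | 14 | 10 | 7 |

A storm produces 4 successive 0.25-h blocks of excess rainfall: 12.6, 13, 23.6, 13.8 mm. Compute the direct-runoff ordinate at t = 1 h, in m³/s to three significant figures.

By discrete convolution, Q_j = Σ (P_i / 10 mm) · U_{j−i}.
At t = 1 h (j=4): Q = (12.6/10)·20 + (13/10)·27 + (23.6/10)·38 + (13.8/10)·16 = 172 m³/s.

Q ≈ 172 m³/s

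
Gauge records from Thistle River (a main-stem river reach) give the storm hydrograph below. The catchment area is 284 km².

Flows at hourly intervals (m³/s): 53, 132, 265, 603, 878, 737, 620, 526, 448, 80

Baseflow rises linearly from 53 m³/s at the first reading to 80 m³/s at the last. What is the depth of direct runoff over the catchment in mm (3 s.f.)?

Direct runoff: 0.00, 76.00, 206.00, 541.00, 813.00, 669.00, 549.00, 452.00, 371.00, 0.00 m³/s; ΣQ_DR = 3677 m³/s.
V = ΣQ_DR · Δt = 3677 × 3600 s = 1.324 × 10^7 m³.
Over A = 284 km², depth = V / A = 46.6 mm.

d ≈ 46.6 mm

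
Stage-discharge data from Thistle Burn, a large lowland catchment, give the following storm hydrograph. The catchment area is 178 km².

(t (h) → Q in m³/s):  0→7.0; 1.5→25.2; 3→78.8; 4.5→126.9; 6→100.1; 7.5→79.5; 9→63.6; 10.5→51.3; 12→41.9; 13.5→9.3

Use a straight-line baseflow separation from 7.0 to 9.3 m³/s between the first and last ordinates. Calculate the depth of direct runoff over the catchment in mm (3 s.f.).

Direct runoff: 0.00, 17.94, 71.29, 119.13, 92.08, 71.22, 55.07, 42.51, 32.86, 0.00 m³/s; ΣQ_DR = 502.1 m³/s.
V = ΣQ_DR · Δt = 502.1 × 5400 s = 2.711 × 10^6 m³.
Over A = 178 km², depth = V / A = 15.2 mm.

d ≈ 15.2 mm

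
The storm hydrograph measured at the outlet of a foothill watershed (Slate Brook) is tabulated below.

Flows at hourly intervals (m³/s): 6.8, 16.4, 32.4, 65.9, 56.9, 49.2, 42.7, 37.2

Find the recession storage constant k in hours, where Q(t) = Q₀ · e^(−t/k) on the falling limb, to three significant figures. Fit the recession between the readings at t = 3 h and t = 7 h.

k ≈ 7.00 h

On the falling limb, Q drops from 65.9 to 37.2 m³/s between t = 3 h and t = 7 h (Δt = 4 h).
k = −Δt / ln(Q₂/Q₁) = −4 / ln(37.2/65.9) = 7.00 h.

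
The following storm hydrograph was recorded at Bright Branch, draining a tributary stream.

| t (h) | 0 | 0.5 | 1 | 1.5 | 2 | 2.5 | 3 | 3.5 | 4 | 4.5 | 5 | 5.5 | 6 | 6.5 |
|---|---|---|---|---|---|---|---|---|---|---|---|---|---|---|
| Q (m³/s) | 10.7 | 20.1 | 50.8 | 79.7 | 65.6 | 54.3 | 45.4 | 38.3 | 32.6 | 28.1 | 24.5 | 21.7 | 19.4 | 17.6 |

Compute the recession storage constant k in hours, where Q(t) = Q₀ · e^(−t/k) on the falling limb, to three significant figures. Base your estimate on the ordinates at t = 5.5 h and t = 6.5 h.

k ≈ 4.78 h

On the falling limb, Q drops from 21.7 to 17.6 m³/s between t = 5.5 h and t = 6.5 h (Δt = 1 h).
k = −Δt / ln(Q₂/Q₁) = −1 / ln(17.6/21.7) = 4.78 h.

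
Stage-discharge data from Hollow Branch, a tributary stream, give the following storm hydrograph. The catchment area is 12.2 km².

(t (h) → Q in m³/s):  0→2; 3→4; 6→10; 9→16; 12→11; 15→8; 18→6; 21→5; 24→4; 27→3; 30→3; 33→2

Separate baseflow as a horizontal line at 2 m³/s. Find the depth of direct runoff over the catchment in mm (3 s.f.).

d ≈ 44.3 mm

Direct runoff: 0.0, 2.0, 8.0, 14.0, 9.0, 6.0, 4.0, 3.0, 2.0, 1.0, 1.0, 0.0 m³/s; ΣQ_DR = 50.00 m³/s.
V = ΣQ_DR · Δt = 50.00 × 10800 s = 5.400 × 10^5 m³.
Over A = 12.2 km², depth = V / A = 44.3 mm.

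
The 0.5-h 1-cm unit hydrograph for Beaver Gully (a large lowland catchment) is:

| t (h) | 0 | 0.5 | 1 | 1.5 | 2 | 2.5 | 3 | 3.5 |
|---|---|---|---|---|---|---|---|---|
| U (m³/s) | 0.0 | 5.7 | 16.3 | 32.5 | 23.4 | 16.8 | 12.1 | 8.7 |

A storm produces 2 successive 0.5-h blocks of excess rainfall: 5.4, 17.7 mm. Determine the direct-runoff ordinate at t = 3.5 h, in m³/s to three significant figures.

By discrete convolution, Q_j = Σ (P_i / 10 mm) · U_{j−i}.
At t = 3.5 h (j=7): Q = (5.4/10)·8.7 + (17.7/10)·12.1 = 26.1 m³/s.

Q ≈ 26.1 m³/s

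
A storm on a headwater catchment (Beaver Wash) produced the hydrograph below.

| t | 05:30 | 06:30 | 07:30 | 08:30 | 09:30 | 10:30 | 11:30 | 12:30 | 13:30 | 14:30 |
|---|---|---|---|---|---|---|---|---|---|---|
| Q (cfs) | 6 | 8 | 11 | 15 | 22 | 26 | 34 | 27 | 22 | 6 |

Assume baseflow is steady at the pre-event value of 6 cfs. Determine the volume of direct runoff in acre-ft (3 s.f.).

V ≈ 9.67 acre-ft

Direct-runoff ordinates (Q − Q_b): 0.0, 2.0, 5.0, 9.0, 16.0, 20.0, 28.0, 21.0, 16.0, 0.0 cfs.
ΣQ_DR = 117.0 cfs.
With Δt = 1 h = 3600 s, V = ΣQ_DR · Δt = 117.0 × 3600 = 4.21 × 10^5 ft³ = 9.67 acre-ft.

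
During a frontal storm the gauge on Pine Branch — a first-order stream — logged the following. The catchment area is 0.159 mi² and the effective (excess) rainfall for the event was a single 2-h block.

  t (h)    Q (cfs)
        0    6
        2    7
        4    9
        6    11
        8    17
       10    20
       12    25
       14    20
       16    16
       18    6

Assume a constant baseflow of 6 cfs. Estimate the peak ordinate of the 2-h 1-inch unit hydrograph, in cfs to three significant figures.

Direct runoff: 0.0, 1.0, 3.0, 5.0, 11.0, 14.0, 19.0, 14.0, 10.0, 0.0 cfs; ΣQ_DR = 77.00 cfs, peak = 19.0 cfs.
Runoff depth d = ΣQ_DR·Δt / A = 77.00 × 7200 / (0.159 mi²) = 1.501 in.
The 1-inch UH is the DRH scaled by (1 in)/d, so U_p = 19.0 × 1/1.501 = 12.7 cfs.

U_p ≈ 12.7 cfs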